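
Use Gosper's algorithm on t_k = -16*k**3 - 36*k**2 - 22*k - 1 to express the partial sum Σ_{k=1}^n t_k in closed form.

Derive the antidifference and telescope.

Compute t_(k+1)/t_k: get (16*k**3 + 84*k**2 + 142*k + 75)/(16*k**3 + 36*k**2 + 22*k + 1).
A = 1, B = 1, C = k**3 + 9*k**2/4 + 11*k/8 + 1/16.
Need (1)·f(k+1) − (1)·f(k) = k**3 + 9*k**2/4 + 11*k/8 + 1/16.
d = 4 from the (0,0,3) case.
Solving with deg f ≤ 4: f(k) = k*(4*k**3 + 4*k**2 - 3*k - 4)/16.
Then R = B(k−1)f/C = k*(4*k**3 + 4*k**2 - 3*k - 4)/(16*k**3 + 36*k**2 + 22*k + 1), so s_k = R(k)·t_k = k*(-4*k**3 - 4*k**2 + 3*k + 4).
Δs = -16*k**3 - 36*k**2 - 22*k - 1, as required.
Σ_(k=1)^n t_k = s_(n+1) − s_(1) = (-4*n**4 - 20*n**3 - 33*n**2 - 18*n - 1) − (-1), i.e. n*(-4*n**3 - 20*n**2 - 33*n - 18).

S(n) = n*(-4*n**3 - 20*n**2 - 33*n - 18)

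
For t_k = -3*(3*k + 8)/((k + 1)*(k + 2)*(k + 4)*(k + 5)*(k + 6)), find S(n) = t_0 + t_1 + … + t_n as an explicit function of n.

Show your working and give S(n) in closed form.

The ratio is (k + 1)*(k + 4)*(3*k + 11)/((k + 3)*(k + 7)*(3*k + 8)).
Take A(k)=k + 1, B(k)=k + 7, C(k)=k**2 + 17*k/3 + 8.
f must satisfy (k + 1)·f(k+1) − (k + 6)·f(k) = k**2 + 17*k/3 + 8.
deg f ≤ 5 (via 1,1,2).
Match coefficients ⇒ f(k) = k*(k + 2)*(k + 3)*(k**2 + 10*k + 29)/60.
Get s_k = R·t_k = 3*k*(-k**2 - 10*k - 29)/(20*(k**3 + 10*k**2 + 29*k + 20)) with R(k) = B(k−1)f(k)/C(k) = k*(k + 2)*(k + 6)*(k**2 + 10*k + 29)/(20*(3*k + 8)).
s_(k+1) − s_k = 3*(-3*k - 8)/(k**5 + 18*k**4 + 121*k**3 + 372*k**2 + 508*k + 240) = t_k.
Evaluate: s_(n+1) = 3*(-n**3 - 13*n**2 - 52*n - 40)/(20*(n**3 + 13*n**2 + 52*n + 60)); subtract s_(0) = 0 ⇒ S(n) = 3*(-n**3 - 13*n**2 - 52*n - 40)/(20*(n**3 + 13*n**2 + 52*n + 60)).

S(n) = 3*(-n**3 - 13*n**2 - 52*n - 40)/(20*(n**3 + 13*n**2 + 52*n + 60))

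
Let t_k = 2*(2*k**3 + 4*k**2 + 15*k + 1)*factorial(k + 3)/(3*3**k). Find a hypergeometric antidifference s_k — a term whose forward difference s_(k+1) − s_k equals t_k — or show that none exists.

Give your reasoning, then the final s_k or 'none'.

Step 1: r(k) = (2*k**4 + 18*k**3 + 69*k**2 + 138*k + 88)/(3*(2*k**3 + 4*k**2 + 15*k + 1)).
So A=k/3 + 4/3 and B=1, with C=k**3 + 2*k**2 + 15*k/2 + 1/2.
Need (k/3 + 4/3)·f(k+1) − (1)·f(k) = k**3 + 2*k**2 + 15*k/2 + 1/2.
d = 2 from the (1,0,3) case.
Match coefficients ⇒ f(k) = 3*(2*k**2 - 2*k + 1)/2.
R(k) = B(k−1)·f(k)/C(k) = 3*(2*k**2 - 2*k + 1)/(2*k**3 + 4*k**2 + 15*k + 1); s_k = R·t_k = 2*(2*k**2 - 2*k + 1)*factorial(k + 3)/3**k.
s_(k+1) − s_k = 2*(2*k**3 + 4*k**2 + 15*k + 1)*factorial(k + 3)/(3*3**k) = t_k.

s_k = 2*(2*k**2 - 2*k + 1)*factorial(k + 3)/3**k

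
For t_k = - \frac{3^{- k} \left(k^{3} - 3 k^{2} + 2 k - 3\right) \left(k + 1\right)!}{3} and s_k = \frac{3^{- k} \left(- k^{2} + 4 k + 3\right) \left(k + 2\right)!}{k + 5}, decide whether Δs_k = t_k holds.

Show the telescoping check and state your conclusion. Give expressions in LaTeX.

Invalid: residual \frac{3^{- k} \left(k - 2\right) \left(k - 1\right) \left(k^{2} + 5 k - 3\right) \left(k + 1\right)!}{\left(k + 5\right) \left(k + 6\right)} ≠ 0.

s_(k+1) = (-k**2 + 2*k + 6)*factorial(k + 3)/(3*3**k*(k + 6))
s_(k+1) − s_k = -(k**4 + 3*k**3 - 13*k**2 + 3*k - 36)*factorial(k + 2)/(3*3**k*(k + 5)*(k + 6))
(s_(k+1) − s_k) − t_k = (k - 2)*(k - 1)*(k**2 + 5*k - 3)*factorial(k + 1)/(3**k*(k + 5)*(k + 6))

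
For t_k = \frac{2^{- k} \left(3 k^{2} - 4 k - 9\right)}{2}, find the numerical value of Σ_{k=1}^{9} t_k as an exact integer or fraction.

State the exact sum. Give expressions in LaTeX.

Step 1: r(k) = (3*k**2 + 2*k - 10)/(2*(3*k**2 - 4*k - 9)).
A = 1/2, B = 1, C = k**2 - 4*k/3 - 3.
f must satisfy (1/2)·f(k+1) − (1)·f(k) = k**2 - 4*k/3 - 3.
Degrees (0,0,2) ⇒ d ≤ 2.
A polynomial solution: f(k) = -2*(3*k**2 + 2*k - 4)/3.
Certificate R = B(k−1)f/C = -2*(3*k**2 + 2*k - 4)/(3*k**2 - 4*k - 9) gives s_k = (-3*k**2 - 2*k + 4)/2**k.
Check: Δs_k = (3*k**2 - 4*k - 9)/(2*2**k). ✓
Telescoping: Σ = s_(10) − s_(1) = -79/256 − (-1/2) = 49/256.

Σ = 49/256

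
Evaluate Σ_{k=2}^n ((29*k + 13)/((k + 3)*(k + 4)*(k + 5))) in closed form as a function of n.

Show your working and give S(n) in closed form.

S(n) = (18*n**2 + 17*n - 35)/(5*(n**2 + 9*n + 20))

Ratio r(k) = (k + 3)*(29*k + 42)/((k + 6)*(29*k + 13)).
So A=k + 3 and B=k + 6, with C=k + 13/29.
Set up (k + 3)·f(k+1) − (k + 5)·f(k) − (k + 13/29) = 0.
d = 2 from the (1,1,1) case.
Coefficient equations give f(k) = k*(25*k + 1)/174.
R(k) = B(k−1)·f(k)/C(k) = k*(k + 5)*(25*k + 1)/(6*(29*k + 13)); s_k = R·t_k = k*(25*k + 1)/(6*(k + 3)*(k + 4)).
Verify: (29*k + 13)/(k**3 + 12*k**2 + 47*k + 60) matches t_k.
s_(n+1) = (25*n**2 + 51*n + 26)/(6*(n**2 + 9*n + 20)) and s_(2) = 17/30, so S(n) = (18*n**2 + 17*n - 35)/(5*(n**2 + 9*n + 20)).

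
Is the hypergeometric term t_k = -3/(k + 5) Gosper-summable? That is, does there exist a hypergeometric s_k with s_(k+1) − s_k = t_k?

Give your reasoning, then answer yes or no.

Ratio r(k) = (k + 5)/(k + 6).
A = k + 5, B = k + 6, C = 1.
f must satisfy (k + 5)·f(k+1) − (k + 5)·f(k) = 1.
Bound: deg f ≤ 0.
Put f(k) = c0: A·f(k+1) − B(k−1)·f(k) − C = -1; need -1 = 0 — inconsistent ⇒ no f, not summable.

No — the linear system for f has no solution.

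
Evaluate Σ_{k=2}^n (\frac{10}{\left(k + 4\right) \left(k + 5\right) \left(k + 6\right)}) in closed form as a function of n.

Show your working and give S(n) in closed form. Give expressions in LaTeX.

S(n) = \frac{5 \left(n^{2} + 11 n - 12\right)}{42 \left(n^{2} + 11 n + 30\right)}

Compute t_(k+1)/t_k: get (k + 4)/(k + 7).
Gosper form: A/B · C(k+1)/C(k) with A=k + 4, B=k + 7, C=1.
Solve (k + 4)·f(k+1) − (k + 6)·f(k) = 1.
deg f ≤ 2 (via 1,1,0).
Solving with deg f ≤ 2: f(k) = k*(k + 9)/40.
So s_k = (B(k−1)f/C)·t_k = (k*(k + 6)*(k + 9)/40)·t_k = k*(k + 9)/(4*(k + 4)*(k + 5)).
s_(k+1) − s_k = 10/(k**3 + 15*k**2 + 74*k + 120) = t_k.
Σ_(k=2)^n t_k = s_(n+1) − s_(2) = ((n**2 + 11*n + 10)/(4*(n**2 + 11*n + 30))) − (11/84), i.e. 5*(n**2 + 11*n - 12)/(42*(n**2 + 11*n + 30)).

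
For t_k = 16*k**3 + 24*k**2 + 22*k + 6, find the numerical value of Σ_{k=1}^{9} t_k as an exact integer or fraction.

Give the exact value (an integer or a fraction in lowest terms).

Σ = 40284

The ratio is (8*k**3 + 36*k**2 + 59*k + 34)/(8*k**3 + 12*k**2 + 11*k + 3).
So A=1 and B=1, with C=k**3 + 3*k**2/2 + 11*k/8 + 3/8.
Solve (1)·f(k+1) − (1)·f(k) = k**3 + 3*k**2/2 + 11*k/8 + 3/8.
Degrees (0,0,3) ⇒ d ≤ 4.
Solving with deg f ≤ 4: f(k) = k*(4*k**3 + 3*k - 1)/16.
Get s_k = R·t_k = k*(4*k**3 + 3*k - 1) with R(k) = B(k−1)f(k)/C(k) = k*(4*k**3 + 3*k - 1)/(2*(8*k**3 + 12*k**2 + 11*k + 3)).
Δs = 16*k**3 + 24*k**2 + 22*k + 6, as required.
Evaluate s at k=10 and k=1: 40290 and 6; difference 40284.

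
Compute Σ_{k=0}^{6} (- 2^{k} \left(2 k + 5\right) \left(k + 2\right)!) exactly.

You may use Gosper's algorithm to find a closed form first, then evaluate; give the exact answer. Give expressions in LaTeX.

Σ = -46448638

t_(k+1)/t_k = 2*(k + 3)*(2*k + 7)/(2*k + 5).
Normal form (A,B,C) = (2*k + 6, 1, k + 5/2).
Set up (2*k + 6)·f(k+1) − (1)·f(k) − (k + 5/2) = 0.
Bound: deg f ≤ 0.
Solve for f: f(k) = 1/2 (degree 0 ≤ 0).
Get s_k = R·t_k = -2**k*factorial(k + 2) with R(k) = B(k−1)f(k)/C(k) = 1/(2*k + 5).
Check: Δs_k = -2**k*(2*k + 5)*factorial(k + 2). ✓
Telescoping: Σ = s_(7) − s_(0) = -46448640 − (-2) = -46448638.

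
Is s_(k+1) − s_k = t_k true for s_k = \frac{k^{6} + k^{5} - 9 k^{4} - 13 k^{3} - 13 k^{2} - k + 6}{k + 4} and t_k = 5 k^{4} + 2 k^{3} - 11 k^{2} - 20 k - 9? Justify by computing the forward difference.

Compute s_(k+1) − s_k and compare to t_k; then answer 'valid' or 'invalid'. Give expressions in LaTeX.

Invalid: residual \frac{2 \left(- 2 k^{5} - 12 k^{4} + 30 k^{2} + 44 k + 19\right)}{k^{2} + 9 k + 20} ≠ 0.

s_(k+1) = (k**6 + 7*k**5 + 11*k**4 - 19*k**3 - 81*k**2 - 91*k - 28)/(k + 5)
s_(k+1) − s_k = (5*k**6 + 43*k**5 + 83*k**4 - 79*k**3 - 349*k**2 - 393*k - 142)/(k**2 + 9*k + 20)
(s_(k+1) − s_k) − t_k = 2*(-2*k**5 - 12*k**4 + 30*k**2 + 44*k + 19)/(k**2 + 9*k + 20)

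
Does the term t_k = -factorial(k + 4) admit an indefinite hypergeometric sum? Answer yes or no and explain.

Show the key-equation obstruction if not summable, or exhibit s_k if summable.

r(k) = k + 5 after simplifying.
Normal form (A,B,C) = (k + 5, 1, 1).
Solve (k + 5)·f(k+1) − (1)·f(k) = 1.
From deg A=1, deg B=0, deg C=0: d=-1.
d = -1 < 0 ⇒ no nonzero polynomial f; not summable.

No; the degree bound rules out any f.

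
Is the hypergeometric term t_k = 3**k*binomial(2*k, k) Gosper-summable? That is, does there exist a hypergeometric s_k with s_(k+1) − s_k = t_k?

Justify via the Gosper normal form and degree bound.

No — negative degree bound, so no certificate f.

t_(k+1)/t_k = 6*(2*k + 1)/(k + 1).
Gosper form: A/B · C(k+1)/C(k) with A=12*k + 6, B=k + 1, C=1.
Key eq: (12*k + 6)·f(k+1) = (k)·f(k) + (1).
d = -1 from the (1,1,0) case.
deg f ≤ -1 is impossible — no certificate.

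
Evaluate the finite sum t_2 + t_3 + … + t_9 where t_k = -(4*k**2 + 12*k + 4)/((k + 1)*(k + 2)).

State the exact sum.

Step 1: r(k) = (k + 1)*(3*k + (k + 1)**2 + 4)/((k + 3)*(k**2 + 3*k + 1)).
So A=k + 1 and B=k + 3, with C=k**2 + 3*k + 1.
Key eq: (k + 1)·f(k+1) = (k + 2)·f(k) + (k**2 + 3*k + 1).
Degrees (1,1,2) ⇒ d ≤ 2.
Match coefficients ⇒ f(k) = k**2.
Get s_k = R·t_k = -4*k**2/(k + 1) with R(k) = B(k−1)f(k)/C(k) = k**2*(k + 2)/(k**2 + 3*k + 1).
Verify: 4*(-k**2 - 3*k - 1)/(k**2 + 3*k + 2) matches t_k.
Σ_(k=2)^(9) t_k = s_(10) − s_(2) = -400/11 − (-16/3) = -1024/33.

Σ = -1024/33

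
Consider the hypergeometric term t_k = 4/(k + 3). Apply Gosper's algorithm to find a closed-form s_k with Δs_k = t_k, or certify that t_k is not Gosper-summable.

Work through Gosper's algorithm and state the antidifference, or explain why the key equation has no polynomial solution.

Ratio r(k) = (k + 3)/(k + 4).
So A=k + 3 and B=k + 4, with C=1.
Set up (k + 3)·f(k+1) − (k + 3)·f(k) − (1) = 0.
d = 0 from the (1,1,0) case.
f = c0 ⇒ A·f(k+1) − B(k−1)·f(k) − C = -1. The system {-1 = 0} is inconsistent; no antidifference.

no hypergeometric antidifference exists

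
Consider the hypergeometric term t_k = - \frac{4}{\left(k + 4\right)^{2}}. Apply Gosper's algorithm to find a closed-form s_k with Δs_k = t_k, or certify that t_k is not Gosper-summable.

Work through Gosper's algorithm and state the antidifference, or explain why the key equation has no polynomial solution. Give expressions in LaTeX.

Step 1: r(k) = (k + 4)**2/(k + 5)**2.
Gosper form: A/B · C(k+1)/C(k) with A=k**2 + 8*k + 16, B=k**2 + 10*k + 25, C=1.
Solve (k**2 + 8*k + 16)·f(k+1) − (k**2 + 8*k + 16)·f(k) = 1.
deg f ≤ 0 (via 2,2,0).
f = c0 ⇒ A·f(k+1) − B(k−1)·f(k) − C = -1. The system {-1 = 0} is inconsistent; no antidifference.

none — t_k is not Gosper-summable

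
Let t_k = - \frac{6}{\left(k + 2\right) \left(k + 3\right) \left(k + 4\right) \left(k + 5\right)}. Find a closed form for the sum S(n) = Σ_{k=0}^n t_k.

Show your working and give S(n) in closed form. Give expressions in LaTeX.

S(n) = \frac{- n^{3} - 12 n^{2} - 47 n - 36}{12 \left(n^{3} + 12 n^{2} + 47 n + 60\right)}

The ratio is (k + 2)/(k + 6).
Normal form (A,B,C) = (k + 2, k + 6, 1).
Key eq: (k + 2)·f(k+1) = (k + 5)·f(k) + (1).
d = 3 from the (1,1,0) case.
Solving with deg f ≤ 3: f(k) = k*(k**2 + 9*k + 26)/72.
Get s_k = R·t_k = k*(-k**2 - 9*k - 26)/(12*(k + 2)*(k + 3)*(k + 4)) with R(k) = B(k−1)f(k)/C(k) = k*(k + 5)*(k**2 + 9*k + 26)/72.
s_(k+1) − s_k = -6/(k**4 + 14*k**3 + 71*k**2 + 154*k + 120) = t_k.
Evaluate: s_(n+1) = (-n**3 - 12*n**2 - 47*n - 36)/(12*(n**3 + 12*n**2 + 47*n + 60)); subtract s_(0) = 0 ⇒ S(n) = (-n**3 - 12*n**2 - 47*n - 36)/(12*(n**3 + 12*n**2 + 47*n + 60)).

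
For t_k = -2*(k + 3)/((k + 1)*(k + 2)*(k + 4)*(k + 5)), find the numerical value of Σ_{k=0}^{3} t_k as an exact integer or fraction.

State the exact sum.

Σ = -9/40

Step 1: r(k) = (k + 1)*(k + 4)**2/((k + 3)**2*(k + 6)).
Take A(k)=k + 1, B(k)=k + 6, C(k)=k**2 + 6*k + 9.
Solve (k + 1)·f(k+1) − (k + 5)·f(k) = k**2 + 6*k + 9.
From deg A=1, deg B=1, deg C=2: d=4.
Coefficient equations give f(k) = k*(k + 2)*(k + 3)*(k + 5)/8.
Get s_k = R·t_k = k*(-k - 5)/(4*(k**2 + 5*k + 4)) with R(k) = B(k−1)f(k)/C(k) = k*(k + 2)*(k + 5)**2/(8*(k + 3)).
Check: Δs_k = 2*(-k - 3)/(k**4 + 12*k**3 + 49*k**2 + 78*k + 40). ✓
Sum = s_(4) − s_(0); s_(4) = -9/40, s_(0) = 0 ⇒ -9/40.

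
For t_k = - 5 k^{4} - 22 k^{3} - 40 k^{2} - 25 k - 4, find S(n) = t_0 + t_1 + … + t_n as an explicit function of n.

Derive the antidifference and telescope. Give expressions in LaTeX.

S(n) = - n^{5} - 8 n^{4} - 26 n^{3} - 38 n^{2} - 23 n - 4

Compute t_(k+1)/t_k: get (5*k**4 + 42*k**3 + 136*k**2 + 191*k + 96)/(5*k**4 + 22*k**3 + 40*k**2 + 25*k + 4).
Normal form (A,B,C) = (1, 1, k**4 + 22*k**3/5 + 8*k**2 + 5*k + 4/5).
Solve (1)·f(k+1) − (1)·f(k) = k**4 + 22*k**3/5 + 8*k**2 + 5*k + 4/5.
From deg A=0, deg B=0, deg C=4: d=5.
A polynomial solution: f(k) = k*(k**4 + 3*k**3 + 4*k**2 - 2*k - 2)/5.
So s_k = (B(k−1)f/C)·t_k = (k*(k**4 + 3*k**3 + 4*k**2 - 2*k - 2)/(5*k**4 + 22*k**3 + 40*k**2 + 25*k + 4))·t_k = k*(-k**4 - 3*k**3 - 4*k**2 + 2*k + 2).
s_(k+1) − s_k = -5*k**4 - 22*k**3 - 40*k**2 - 25*k - 4 = t_k.
s_(n+1) = -n**5 - 8*n**4 - 26*n**3 - 38*n**2 - 23*n - 4 and s_(0) = 0, so S(n) = -n**5 - 8*n**4 - 26*n**3 - 38*n**2 - 23*n - 4.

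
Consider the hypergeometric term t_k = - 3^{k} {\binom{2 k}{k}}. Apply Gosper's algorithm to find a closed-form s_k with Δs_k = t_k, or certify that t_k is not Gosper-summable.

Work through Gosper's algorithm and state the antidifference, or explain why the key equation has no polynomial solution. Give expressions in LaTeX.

Compute t_(k+1)/t_k: get 6*(2*k + 1)/(k + 1).
A = 12*k + 6, B = k + 1, C = 1.
Solve (12*k + 6)·f(k+1) − (k)·f(k) = 1.
deg f ≤ -1 (via 1,1,0).
Bound -1 < 0, so the key equation has no polynomial solution.

none — t_k is not Gosper-summable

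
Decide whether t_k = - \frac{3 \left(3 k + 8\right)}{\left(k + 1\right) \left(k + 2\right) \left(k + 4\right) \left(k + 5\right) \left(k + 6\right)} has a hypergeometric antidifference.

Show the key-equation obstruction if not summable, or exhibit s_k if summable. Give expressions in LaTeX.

Ratio r(k) = (k + 1)*(k + 4)*(3*k + 11)/((k + 3)*(k + 7)*(3*k + 8)).
So A=k + 1 and B=k + 7, with C=k**2 + 17*k/3 + 8.
Solve (k + 1)·f(k+1) − (k + 6)·f(k) = k**2 + 17*k/3 + 8.
Bound: deg f ≤ 5.
Solving with deg f ≤ 5: f(k) = k*(k + 2)*(k + 3)*(k**2 + 10*k + 29)/60.
Certificate R = B(k−1)f/C = k*(k + 2)*(k + 6)*(k**2 + 10*k + 29)/(20*(3*k + 8)) gives s_k = 3*k*(-k**2 - 10*k - 29)/(20*(k**3 + 10*k**2 + 29*k + 20)).
Check: Δs_k = 3*(-3*k - 8)/(k**5 + 18*k**4 + 121*k**3 + 372*k**2 + 508*k + 240). ✓

Yes. s_k = \frac{3 k \left(- k^{2} - 10 k - 29\right)}{20 \left(k^{3} + 10 k^{2} + 29 k + 20\right)}.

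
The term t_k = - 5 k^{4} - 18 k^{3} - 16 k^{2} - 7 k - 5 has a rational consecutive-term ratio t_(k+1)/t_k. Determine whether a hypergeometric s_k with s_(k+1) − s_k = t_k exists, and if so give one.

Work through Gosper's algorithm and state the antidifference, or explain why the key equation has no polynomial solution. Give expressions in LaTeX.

s_k = k \left(- k^{4} - 2 k^{3} + 2 k^{2} - 4\right)

Ratio r(k) = (5*k**4 + 38*k**3 + 100*k**2 + 113*k + 51)/(5*k**4 + 18*k**3 + 16*k**2 + 7*k + 5).
So A=1 and B=1, with C=k**4 + 18*k**3/5 + 16*k**2/5 + 7*k/5 + 1.
Key eq: (1)·f(k+1) = (1)·f(k) + (k**4 + 18*k**3/5 + 16*k**2/5 + 7*k/5 + 1).
Bound: deg f ≤ 5.
Match coefficients ⇒ f(k) = k*(k**4 + 2*k**3 - 2*k**2 + 4)/5.
Certificate R = B(k−1)f/C = k*(k**4 + 2*k**3 - 2*k**2 + 4)/(5*k**4 + 18*k**3 + 16*k**2 + 7*k + 5) gives s_k = k*(-k**4 - 2*k**3 + 2*k**2 - 4).
Δs = -5*k**4 - 18*k**3 - 16*k**2 - 7*k - 5, as required.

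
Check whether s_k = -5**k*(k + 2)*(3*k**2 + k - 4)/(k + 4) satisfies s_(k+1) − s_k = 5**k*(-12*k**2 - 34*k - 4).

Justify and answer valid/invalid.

Invalid: residual 5**k*(24*k**3 + 158*k**2 + 278*k + 40)/(k**2 + 9*k + 20) ≠ 0.

s_(k+1) = 5**(k + 1)*k*(-3*k**2 - 16*k - 21)/(k + 5)
s_(k+1) − s_k = 5**k*(-12*k**4 - 118*k**3 - 392*k**2 - 438*k - 40)/(k**2 + 9*k + 20)
(s_(k+1) − s_k) − t_k = 5**k*(24*k**3 + 158*k**2 + 278*k + 40)/(k**2 + 9*k + 20)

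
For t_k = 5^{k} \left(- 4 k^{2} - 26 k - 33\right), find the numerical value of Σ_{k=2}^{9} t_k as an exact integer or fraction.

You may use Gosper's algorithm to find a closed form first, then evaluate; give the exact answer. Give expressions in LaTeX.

r(k) = 5*(4*k**2 + 34*k + 63)/(4*k**2 + 26*k + 33) after simplifying.
Gosper form: A/B · C(k+1)/C(k) with A=5, B=1, C=k**2 + 13*k/2 + 33/4.
Need (5)·f(k+1) − (1)·f(k) = k**2 + 13*k/2 + 33/4.
deg f ≤ 2 (via 0,0,2).
A polynomial solution: f(k) = (k**2 + 4*k + 2)/4.
Certificate R = B(k−1)f/C = (k**2 + 4*k + 2)/(4*k**2 + 26*k + 33) gives s_k = 5**k*(-k**2 - 4*k - 2).
Check: Δs_k = 5**k*(-4*k**2 - 26*k - 33). ✓
Telescoping: Σ = s_(10) − s_(2) = -1386718750 − (-350) = -1386718400.

Σ = -1386718400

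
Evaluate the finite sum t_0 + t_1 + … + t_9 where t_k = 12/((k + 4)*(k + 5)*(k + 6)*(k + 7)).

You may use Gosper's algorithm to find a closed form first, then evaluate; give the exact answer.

Σ = 9/280

t_(k+1)/t_k = (k + 4)/(k + 8).
So A=k + 4 and B=k + 8, with C=1.
Key eq: (k + 4)·f(k+1) = (k + 7)·f(k) + (1).
Bound: deg f ≤ 3.
Match coefficients ⇒ f(k) = k*(k**2 + 15*k + 74)/360.
Then R = B(k−1)f/C = k*(k + 7)*(k**2 + 15*k + 74)/360, so s_k = R(k)·t_k = k*(k**2 + 15*k + 74)/(30*(k + 4)*(k + 5)*(k + 6)).
Verify: 12/(k**4 + 22*k**3 + 179*k**2 + 638*k + 840) matches t_k.
Σ_(k=0)^(9) t_k = s_(10) − s_(0) = 9/280 − (0) = 9/280.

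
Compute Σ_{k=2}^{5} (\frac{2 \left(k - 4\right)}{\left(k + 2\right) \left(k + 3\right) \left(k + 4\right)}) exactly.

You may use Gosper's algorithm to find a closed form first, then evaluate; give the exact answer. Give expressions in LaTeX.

Σ = -7/180

Ratio r(k) = (k - 3)*(k + 2)/((k - 4)*(k + 5)).
A = k + 2, B = k + 5, C = k - 4.
Set up (k + 2)·f(k+1) − (k + 4)·f(k) − (k - 4) = 0.
Degrees (1,1,1) ⇒ d ≤ 2.
A polynomial solution: f(k) = -k*(k + 11)/6.
Then R = B(k−1)f/C = -k*(k + 4)*(k + 11)/(6*(k - 4)), so s_k = R(k)·t_k = k*(-k - 11)/(3*(k + 2)*(k + 3)).
Verify: 2*(k - 4)/(k**3 + 9*k**2 + 26*k + 24) matches t_k.
Evaluate s at k=6 and k=2: -17/36 and -13/30; difference -7/180.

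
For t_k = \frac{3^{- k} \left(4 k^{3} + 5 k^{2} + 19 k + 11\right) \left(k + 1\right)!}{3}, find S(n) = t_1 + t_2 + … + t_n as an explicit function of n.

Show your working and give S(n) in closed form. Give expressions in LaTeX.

t_(k+1)/t_k = (4*k**4 + 25*k**3 + 75*k**2 + 121*k + 78)/(3*(4*k**3 + 5*k**2 + 19*k + 11)).
Take A(k)=k/3 + 2/3, B(k)=1, C(k)=k**3 + 5*k**2/4 + 19*k/4 + 11/4.
f must satisfy (k/3 + 2/3)·f(k+1) − (1)·f(k) = k**3 + 5*k**2/4 + 19*k/4 + 11/4.
d = 2 from the (1,0,3) case.
Solving with deg f ≤ 2: f(k) = 3*(4*k**2 + k - 1)/4.
Then R = B(k−1)f/C = 3*(4*k**2 + k - 1)/(4*k**3 + 5*k**2 + 19*k + 11), so s_k = R(k)·t_k = (4*k**2 + k - 1)*factorial(k + 1)/3**k.
Verify: (4*k**3 + 5*k**2 + 19*k + 11)*factorial(k + 1)/(3*3**k) matches t_k.
Evaluate: s_(n+1) = 3**(-n - 1)*(4*n**2 + 9*n + 4)*factorial(n + 2); subtract s_(1) = 8/3 ⇒ S(n) = 3**(-n - 1)*(-8*3**n + 4*n**4*factorial(n) + 21*n**3*factorial(n) + 39*n**2*factorial(n) + 30*n*factorial(n) + 8*factorial(n)).

S(n) = 3^{- n - 1} \left(- 8 \cdot 3^{n} + 4 n^{4} n! + 21 n^{3} n! + 39 n^{2} n! + 30 n n! + 8 n!\right)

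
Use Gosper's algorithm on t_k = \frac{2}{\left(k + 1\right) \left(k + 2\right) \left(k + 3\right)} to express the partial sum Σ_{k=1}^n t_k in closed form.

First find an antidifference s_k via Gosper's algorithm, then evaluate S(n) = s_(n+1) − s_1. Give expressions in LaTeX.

S(n) = \frac{n \left(n + 5\right)}{6 \left(n^{2} + 5 n + 6\right)}

Compute t_(k+1)/t_k: get (k + 1)/(k + 4).
Factor: A=k + 1; B=k + 4; C=1.
Key eq: (k + 1)·f(k+1) = (k + 3)·f(k) + (1).
From deg A=1, deg B=1, deg C=0: d=2.
A polynomial solution: f(k) = k*(k + 3)/4.
Get s_k = R·t_k = k*(k + 3)/(2*(k + 1)*(k + 2)) with R(k) = B(k−1)f(k)/C(k) = k*(k + 3)**2/4.
Verify: 2/(k**3 + 6*k**2 + 11*k + 6) matches t_k.
s_(n+1) = (n**2 + 5*n + 4)/(2*(n**2 + 5*n + 6)) and s_(1) = 1/3, so S(n) = n*(n + 5)/(6*(n**2 + 5*n + 6)).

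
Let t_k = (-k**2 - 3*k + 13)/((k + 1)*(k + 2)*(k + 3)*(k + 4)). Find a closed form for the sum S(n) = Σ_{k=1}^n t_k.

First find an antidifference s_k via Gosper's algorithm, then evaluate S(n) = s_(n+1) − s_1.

Step 1: r(k) = (k + 1)*(3*k + (k + 1)**2 - 10)/((k + 5)*(k**2 + 3*k - 13)).
Factor: A=k + 1; B=k + 5; C=k**2 + 3*k - 13.
Key eq: (k + 1)·f(k+1) = (k + 4)·f(k) + (k**2 + 3*k - 13).
From deg A=1, deg B=1, deg C=2: d=3.
Solving with deg f ≤ 3: f(k) = -k*(k**2 + 8*k + 17)/2.
Get s_k = R·t_k = k*(k**2 + 8*k + 17)/(2*(k + 1)*(k + 2)*(k + 3)) with R(k) = B(k−1)f(k)/C(k) = -k*(k + 4)*(k**2 + 8*k + 17)/(2*(k**2 + 3*k - 13)).
s_(k+1) − s_k = (-k**2 - 3*k + 13)/(k**4 + 10*k**3 + 35*k**2 + 50*k + 24) = t_k.
Evaluate: s_(n+1) = (n**3 + 11*n**2 + 36*n + 26)/(2*(n**3 + 9*n**2 + 26*n + 24)); subtract s_(1) = 13/24 ⇒ S(n) = n*(-n**2 + 15*n + 94)/(24*(n**3 + 9*n**2 + 26*n + 24)).

S(n) = n*(-n**2 + 15*n + 94)/(24*(n**3 + 9*n**2 + 26*n + 24))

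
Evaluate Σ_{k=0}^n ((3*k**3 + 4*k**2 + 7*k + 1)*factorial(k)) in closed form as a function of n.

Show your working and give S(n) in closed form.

r(k) = (3*k**4 + 16*k**3 + 37*k**2 + 39*k + 15)/(3*k**3 + 4*k**2 + 7*k + 1) after simplifying.
Factor: A=k + 1; B=1; C=k**3 + 4*k**2/3 + 7*k/3 + 1/3.
Solve (k + 1)·f(k+1) − (1)·f(k) = k**3 + 4*k**2/3 + 7*k/3 + 1/3.
deg f ≤ 2 (via 1,0,3).
Solve for f: f(k) = k*(3*k - 2)/3 (degree 2 ≤ 2).
Certificate R = B(k−1)f/C = k*(3*k - 2)/(3*k**3 + 4*k**2 + 7*k + 1) gives s_k = k*(3*k - 2)*factorial(k).
Verify: (3*k**3 + 4*k**2 + 7*k + 1)*factorial(k) matches t_k.
Evaluate: s_(n+1) = (n + 1)*(3*n + 1)*factorial(n + 1); subtract s_(0) = 0 ⇒ S(n) = (n + 1)*(3*n + 1)*factorial(n + 1).

S(n) = (n + 1)*(3*n + 1)*factorial(n + 1)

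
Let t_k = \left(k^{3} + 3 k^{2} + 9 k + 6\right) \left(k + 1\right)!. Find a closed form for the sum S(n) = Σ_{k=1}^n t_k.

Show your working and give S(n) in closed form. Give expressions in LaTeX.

The ratio is (k**4 + 8*k**3 + 30*k**2 + 55*k + 38)/(k**3 + 3*k**2 + 9*k + 6).
Factor: A=k + 2; B=1; C=k**3 + 3*k**2 + 9*k + 6.
Solve (k + 2)·f(k+1) − (1)·f(k) = k**3 + 3*k**2 + 9*k + 6.
From deg A=1, deg B=0, deg C=3: d=2.
A polynomial solution: f(k) = k**2 + 4.
R(k) = B(k−1)·f(k)/C(k) = (k**2 + 4)/(k**3 + 3*k**2 + 9*k + 6); s_k = R·t_k = (k**2 + 4)*factorial(k + 1).
s_(k+1) − s_k = (k**3 + 3*k**2 + 9*k + 6)*factorial(k + 1) = t_k.
Telescope: S(n) = s_(n+1) − s_(1) = (n**2 + 2*n + 5)*factorial(n + 2) − (10) = n**4*factorial(n) + 5*n**3*factorial(n) + 13*n**2*factorial(n) + 19*n*factorial(n) + 10*factorial(n) - 10.

S(n) = n^{4} n! + 5 n^{3} n! + 13 n^{2} n! + 19 n n! + 10 n! - 10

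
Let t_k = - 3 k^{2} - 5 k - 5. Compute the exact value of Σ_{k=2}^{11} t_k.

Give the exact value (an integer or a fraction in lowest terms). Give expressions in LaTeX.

Σ = -1890

Ratio r(k) = (3*k**2 + 11*k + 13)/(3*k**2 + 5*k + 5).
A = 1, B = 1, C = k**2 + 5*k/3 + 5/3.
Need (1)·f(k+1) − (1)·f(k) = k**2 + 5*k/3 + 5/3.
deg f ≤ 3 (via 0,0,2).
A polynomial solution: f(k) = k*(k**2 + k + 3)/3.
Then R = B(k−1)f/C = k*(k**2 + k + 3)/(3*k**2 + 5*k + 5), so s_k = R(k)·t_k = k*(-k**2 - k - 3).
Check: Δs_k = -3*k**2 - 5*k - 5. ✓
Σ_(k=2)^(11) t_k = s_(12) − s_(2) = -1908 − (-18) = -1890.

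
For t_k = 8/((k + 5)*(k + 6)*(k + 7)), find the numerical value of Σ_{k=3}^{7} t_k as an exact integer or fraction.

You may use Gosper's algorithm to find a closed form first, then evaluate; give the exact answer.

Σ = 55/1638

t_(k+1)/t_k = (k + 5)/(k + 8).
Gosper form: A/B · C(k+1)/C(k) with A=k + 5, B=k + 8, C=1.
Key eq: (k + 5)·f(k+1) = (k + 7)·f(k) + (1).
Degrees (1,1,0) ⇒ d ≤ 2.
Solve for f: f(k) = k*(k + 11)/60 (degree 2 ≤ 2).
R(k) = B(k−1)·f(k)/C(k) = k*(k + 7)*(k + 11)/60; s_k = R·t_k = 2*k*(k + 11)/(15*(k + 5)*(k + 6)).
Verify: 8/(k**3 + 18*k**2 + 107*k + 210) matches t_k.
Σ_(k=3)^(7) t_k = s_(8) − s_(3) = 152/1365 − (7/90) = 55/1638.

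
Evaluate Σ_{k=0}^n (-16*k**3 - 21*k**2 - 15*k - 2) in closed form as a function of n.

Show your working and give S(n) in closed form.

r(k) = (16*k**3 + 69*k**2 + 105*k + 54)/(16*k**3 + 21*k**2 + 15*k + 2) after simplifying.
A = 1, B = 1, C = k**3 + 21*k**2/16 + 15*k/16 + 1/8.
Need (1)·f(k+1) − (1)·f(k) = k**3 + 21*k**2/16 + 15*k/16 + 1/8.
d = 4 from the (0,0,3) case.
Match coefficients ⇒ f(k) = k*(4*k**3 - k**2 + k - 2)/16.
R(k) = B(k−1)·f(k)/C(k) = k*(4*k**3 - k**2 + k - 2)/(16*k**3 + 21*k**2 + 15*k + 2); s_k = R·t_k = k*(-4*k**3 + k**2 - k + 2).
Verify: -16*k**3 - 21*k**2 - 15*k - 2 matches t_k.
Telescope: S(n) = s_(n+1) − s_(0) = -4*n**4 - 15*n**3 - 22*n**2 - 13*n - 2 − (0) = -4*n**4 - 15*n**3 - 22*n**2 - 13*n - 2.

S(n) = -4*n**4 - 15*n**3 - 22*n**2 - 13*n - 2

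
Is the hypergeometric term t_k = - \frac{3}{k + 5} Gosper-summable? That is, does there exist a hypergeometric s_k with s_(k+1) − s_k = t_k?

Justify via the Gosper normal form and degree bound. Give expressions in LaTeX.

r(k) = (k + 5)/(k + 6) after simplifying.
Gosper form: A/B · C(k+1)/C(k) with A=k + 5, B=k + 6, C=1.
Solve (k + 5)·f(k+1) − (k + 5)·f(k) = 1.
From deg A=1, deg B=1, deg C=0: d=0.
Write f(k) = c0. Then LHS − RHS = -1, requiring -1 = 0: contradictory. No certificate.

No — key equation has no polynomial f.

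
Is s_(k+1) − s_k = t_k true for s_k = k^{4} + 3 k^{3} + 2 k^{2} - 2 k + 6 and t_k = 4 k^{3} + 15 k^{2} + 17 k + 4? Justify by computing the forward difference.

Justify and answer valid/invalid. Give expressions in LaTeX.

s_(k+1) = k**4 + 7*k**3 + 17*k**2 + 15*k + 10
s_(k+1) − s_k = 4*k**3 + 15*k**2 + 17*k + 4
(s_(k+1) − s_k) − t_k = 0

valid (s_(k+1) − s_k reduces to t_k)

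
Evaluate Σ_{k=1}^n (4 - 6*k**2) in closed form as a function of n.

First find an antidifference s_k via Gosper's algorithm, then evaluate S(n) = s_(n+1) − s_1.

Step 1: r(k) = (3*(k + 1)**2 - 2)/(3*k**2 - 2).
A = 1, B = 1, C = k**2 - 2/3.
Set up (1)·f(k+1) − (1)·f(k) − (k**2 - 2/3) = 0.
Bound: deg f ≤ 3.
Solve for f: f(k) = k*(2*k**2 - 3*k - 3)/6 (degree 3 ≤ 3).
Certificate R = B(k−1)f/C = k*(2*k**2 - 3*k - 3)/(2*(3*k**2 - 2)) gives s_k = k*(-2*k**2 + 3*k + 3).
s_(k+1) − s_k = 4 - 6*k**2 = t_k.
s_(n+1) = -2*n**3 - 3*n**2 + 3*n + 4 and s_(1) = 4, so S(n) = n*(-2*n**2 - 3*n + 3).

S(n) = n*(-2*n**2 - 3*n + 3)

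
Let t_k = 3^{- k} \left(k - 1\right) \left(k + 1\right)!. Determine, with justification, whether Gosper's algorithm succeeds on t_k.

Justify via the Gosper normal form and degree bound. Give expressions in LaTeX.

Compute t_(k+1)/t_k: get k*(k + 2)/(3*(k - 1)).
A = k/3 + 2/3, B = 1, C = k - 1.
Need (k/3 + 2/3)·f(k+1) − (1)·f(k) = k - 1.
d = 0 from the (1,0,1) case.
Solving with deg f ≤ 0: f(k) = 3.
Then R = B(k−1)f/C = 3/(k - 1), so s_k = R(k)·t_k = 3**(1 - k)*factorial(k + 1).
Verify: (k - 1)*factorial(k + 1)/3**k matches t_k.

Yes. s_k = 3^{1 - k} \left(k + 1\right)!.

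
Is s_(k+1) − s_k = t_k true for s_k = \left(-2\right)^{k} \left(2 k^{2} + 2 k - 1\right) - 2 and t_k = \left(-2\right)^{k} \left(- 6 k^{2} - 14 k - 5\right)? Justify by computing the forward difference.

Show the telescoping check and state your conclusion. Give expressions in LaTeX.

s_(k+1) = -2*(-2)**k*(2*k + 2*(k + 1)**2 + 1) - 2
s_(k+1) − s_k = (-2)**k*(-6*k**2 - 14*k - 5)
(s_(k+1) − s_k) − t_k = 0

Valid — Δs_k = t_k.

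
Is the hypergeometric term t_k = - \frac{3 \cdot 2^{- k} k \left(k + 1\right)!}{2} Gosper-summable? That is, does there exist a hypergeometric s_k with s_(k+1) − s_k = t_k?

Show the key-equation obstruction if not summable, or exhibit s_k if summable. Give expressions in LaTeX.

Ratio r(k) = (k + 1)*(k + 2)/(2*k).
Take A(k)=k/2 + 1, B(k)=1, C(k)=k.
Set up (k/2 + 1)·f(k+1) − (1)·f(k) − (k) = 0.
d = 0 from the (1,0,1) case.
Solve for f: f(k) = 2 (degree 0 ≤ 0).
Then R = B(k−1)f/C = 2/k, so s_k = R(k)·t_k = -3*factorial(k + 1)/2**k.
s_(k+1) − s_k = -3*k*factorial(k + 1)/(2*2**k) = t_k.

Yes. s_k = - 3 \cdot 2^{- k} \left(k + 1\right)!.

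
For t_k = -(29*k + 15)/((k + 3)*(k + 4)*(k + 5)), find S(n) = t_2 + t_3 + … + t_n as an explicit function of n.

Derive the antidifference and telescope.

S(n) = (-109*n**2 - 111*n + 220)/(30*(n**2 + 9*n + 20))

t_(k+1)/t_k = (k + 3)*(29*k + 44)/((k + 6)*(29*k + 15)).
Gosper form: A/B · C(k+1)/C(k) with A=k + 3, B=k + 6, C=k + 15/29.
Need (k + 3)·f(k+1) − (k + 5)·f(k) = k + 15/29.
deg f ≤ 2 (via 1,1,1).
Solving with deg f ≤ 2: f(k) = k*(17*k + 3)/116.
Then R = B(k−1)f/C = k*(k + 5)*(17*k + 3)/(4*(29*k + 15)), so s_k = R(k)·t_k = k*(-17*k - 3)/(4*(k + 3)*(k + 4)).
Verify: (-29*k - 15)/(k**3 + 12*k**2 + 47*k + 60) matches t_k.
Σ_(k=2)^n t_k = s_(n+1) − s_(2) = ((-17*n**2 - 37*n - 20)/(4*(n**2 + 9*n + 20))) − (-37/60), i.e. (-109*n**2 - 111*n + 220)/(30*(n**2 + 9*n + 20)).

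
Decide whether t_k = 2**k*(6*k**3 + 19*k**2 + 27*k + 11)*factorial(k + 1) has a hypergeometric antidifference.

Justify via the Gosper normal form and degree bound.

Yes. s_k = 2**k*(3*k**2 - k + 1)*factorial(k + 1).

The ratio is 2*(6*k**4 + 49*k**3 + 157*k**2 + 229*k + 126)/(6*k**3 + 19*k**2 + 27*k + 11).
Take A(k)=2*k + 4, B(k)=1, C(k)=k**3 + 19*k**2/6 + 9*k/2 + 11/6.
Key eq: (2*k + 4)·f(k+1) = (1)·f(k) + (k**3 + 19*k**2/6 + 9*k/2 + 11/6).
d = 2 from the (1,0,3) case.
Solve for f: f(k) = (3*k**2 - k + 1)/6 (degree 2 ≤ 2).
R(k) = B(k−1)·f(k)/C(k) = (3*k**2 - k + 1)/(6*k**3 + 19*k**2 + 27*k + 11); s_k = R·t_k = 2**k*(3*k**2 - k + 1)*factorial(k + 1).
Δs = 2**k*(6*k**3 + 19*k**2 + 27*k + 11)*factorial(k + 1), as required.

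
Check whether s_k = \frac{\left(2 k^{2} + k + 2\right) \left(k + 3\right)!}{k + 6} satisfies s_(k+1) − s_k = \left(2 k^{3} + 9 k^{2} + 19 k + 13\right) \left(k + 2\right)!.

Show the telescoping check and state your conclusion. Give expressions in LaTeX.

s_(k+1) = (2*k**2 + 5*k + 5)*factorial(k + 4)/(k + 7)
s_(k+1) − s_k = (2*k**4 + 23*k**3 + 88*k**2 + 161*k + 106)*factorial(k + 3)/((k + 6)*(k + 7))
(s_(k+1) − s_k) − t_k = -3*(2*k**4 + 21*k**3 + 71*k**2 + 126*k + 76)*factorial(k + 2)/((k + 6)*(k + 7))

Invalid: residual - \frac{3 \left(2 k^{4} + 21 k^{3} + 71 k^{2} + 126 k + 76\right) \left(k + 2\right)!}{\left(k + 6\right) \left(k + 7\right)} ≠ 0.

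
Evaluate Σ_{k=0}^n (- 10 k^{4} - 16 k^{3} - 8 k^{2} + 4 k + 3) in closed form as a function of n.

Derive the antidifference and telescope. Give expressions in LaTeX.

The ratio is (10*k**4 + 56*k**3 + 116*k**2 + 100*k + 27)/(10*k**4 + 16*k**3 + 8*k**2 - 4*k - 3).
So A=1 and B=1, with C=k**4 + 8*k**3/5 + 4*k**2/5 - 2*k/5 - 3/10.
Need (1)·f(k+1) − (1)·f(k) = k**4 + 8*k**3/5 + 4*k**2/5 - 2*k/5 - 3/10.
Bound: deg f ≤ 5.
Match coefficients ⇒ f(k) = k**2*(2*k**3 - k**2 - 2*k - 2)/10.
So s_k = (B(k−1)f/C)·t_k = (k**2*(2*k**3 - k**2 - 2*k - 2)/(10*k**4 + 16*k**3 + 8*k**2 - 4*k - 3))·t_k = k**2*(-2*k**3 + k**2 + 2*k + 2).
s_(k+1) − s_k = -10*k**4 - 16*k**3 - 8*k**2 + 4*k + 3 = t_k.
Telescope: S(n) = s_(n+1) − s_(0) = -2*n**5 - 9*n**4 - 14*n**3 - 6*n**2 + 4*n + 3 − (0) = -2*n**5 - 9*n**4 - 14*n**3 - 6*n**2 + 4*n + 3.

S(n) = - 2 n^{5} - 9 n^{4} - 14 n^{3} - 6 n^{2} + 4 n + 3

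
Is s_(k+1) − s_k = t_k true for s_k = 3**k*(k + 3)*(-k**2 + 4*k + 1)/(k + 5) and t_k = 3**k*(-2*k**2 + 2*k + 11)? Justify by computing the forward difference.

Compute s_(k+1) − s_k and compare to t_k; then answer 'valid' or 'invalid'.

Invalid: residual 3**k*(4*k**3 + 14*k**2 - 34*k - 108)/(k**2 + 11*k + 30) ≠ 0.

s_(k+1) = 3**(k + 1)*(k + 4)*(4*k - (k + 1)**2 + 5)/(k + 6)
s_(k+1) − s_k = 3**k*(-2*k**4 - 16*k**3 - 13*k**2 + 147*k + 222)/(k**2 + 11*k + 30)
(s_(k+1) − s_k) − t_k = 3**k*(4*k**3 + 14*k**2 - 34*k - 108)/(k**2 + 11*k + 30)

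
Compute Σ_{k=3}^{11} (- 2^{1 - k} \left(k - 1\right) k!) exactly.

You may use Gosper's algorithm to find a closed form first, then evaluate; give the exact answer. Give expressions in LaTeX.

Σ = -467772

t_(k+1)/t_k = k*(k + 1)/(2*(k - 1)).
So A=k/2 + 1/2 and B=1, with C=k - 1.
f must satisfy (k/2 + 1/2)·f(k+1) − (1)·f(k) = k - 1.
Degrees (1,0,1) ⇒ d ≤ 0.
Coefficient equations give f(k) = 2.
So s_k = (B(k−1)f/C)·t_k = (2/(k - 1))·t_k = -2**(2 - k)*factorial(k).
Verify: -2**(1 - k)*(k - 1)*factorial(k) matches t_k.
Evaluate s at k=12 and k=3: -467775 and -3; difference -467772.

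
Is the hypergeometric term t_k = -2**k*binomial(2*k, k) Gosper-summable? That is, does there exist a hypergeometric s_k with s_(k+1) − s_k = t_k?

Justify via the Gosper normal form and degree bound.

No; the degree bound rules out any f.

r(k) = 4*(2*k + 1)/(k + 1) after simplifying.
Gosper form: A/B · C(k+1)/C(k) with A=8*k + 4, B=k + 1, C=1.
f must satisfy (8*k + 4)·f(k+1) − (k)·f(k) = 1.
d = -1 from the (1,1,0) case.
deg f ≤ -1 is impossible — no certificate.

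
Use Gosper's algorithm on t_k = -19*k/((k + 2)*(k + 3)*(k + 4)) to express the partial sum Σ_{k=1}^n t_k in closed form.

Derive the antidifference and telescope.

t_(k+1)/t_k = (k + 1)*(k + 2)/(k*(k + 5)).
Take A(k)=k + 2, B(k)=k + 5, C(k)=k.
f must satisfy (k + 2)·f(k+1) − (k + 4)·f(k) = k.
Bound: deg f ≤ 2.
Solve for f: f(k) = k*(k - 1)/6 (degree 2 ≤ 2).
Get s_k = R·t_k = 19*k*(1 - k)/(6*(k + 2)*(k + 3)) with R(k) = B(k−1)f(k)/C(k) = (k - 1)*(k + 4)/6.
Δs = -19*k/(k**3 + 9*k**2 + 26*k + 24), as required.
s_(n+1) = 19*n*(-n - 1)/(6*(n**2 + 7*n + 12)) and s_(1) = 0, so S(n) = 19*n*(-n - 1)/(6*(n**2 + 7*n + 12)).

S(n) = 19*n*(-n - 1)/(6*(n**2 + 7*n + 12))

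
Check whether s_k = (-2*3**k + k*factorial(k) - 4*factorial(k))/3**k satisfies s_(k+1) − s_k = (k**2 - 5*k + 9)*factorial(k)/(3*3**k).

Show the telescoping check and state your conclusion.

s_(k+1) = (-6*3**k + k**2*factorial(k) - 2*k*factorial(k) - 3*factorial(k))/(3*3**k)
s_(k+1) − s_k = (k**2 - 5*k + 9)*factorial(k)/(3*3**k)
(s_(k+1) − s_k) − t_k = 0

Valid — Δs_k = t_k.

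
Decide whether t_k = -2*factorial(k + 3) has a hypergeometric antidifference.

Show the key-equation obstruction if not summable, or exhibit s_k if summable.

No — key equation has no polynomial f.

The ratio is k + 4.
So A=k + 4 and B=1, with C=1.
Key eq: (k + 4)·f(k+1) = (1)·f(k) + (1).
deg f ≤ -1 (via 1,0,0).
deg f ≤ -1 is impossible — no certificate.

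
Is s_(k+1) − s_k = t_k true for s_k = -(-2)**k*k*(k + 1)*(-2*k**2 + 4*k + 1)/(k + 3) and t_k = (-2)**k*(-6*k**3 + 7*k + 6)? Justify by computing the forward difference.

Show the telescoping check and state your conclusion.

Invalid: residual (-2)**(k + 1)*(-6*k**4 - 20*k**3 + 11*k**2 + 28*k + 18)/(k**2 + 7*k + 12) ≠ 0.

s_(k+1) = 2*(-2)**k*(k + 1)*(k + 2)*(4*k - 2*(k + 1)**2 + 5)/(k + 4)
s_(k+1) − s_k = (-2)**k*(-6*k**5 - 30*k**4 - 25*k**3 + 33*k**2 + 70*k + 36)/(k**2 + 7*k + 12)
(s_(k+1) − s_k) − t_k = (-2)**(k + 1)*(-6*k**4 - 20*k**3 + 11*k**2 + 28*k + 18)/(k**2 + 7*k + 12)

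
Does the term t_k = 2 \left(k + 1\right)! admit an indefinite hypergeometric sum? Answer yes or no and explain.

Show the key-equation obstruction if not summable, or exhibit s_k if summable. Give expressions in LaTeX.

Ratio r(k) = k + 2.
Gosper form: A/B · C(k+1)/C(k) with A=k + 2, B=1, C=1.
Key eq: (k + 2)·f(k+1) = (1)·f(k) + (1).
Bound: deg f ≤ -1.
Negative degree bound (-1): no f exists, t_k not Gosper-summable.

No — negative degree bound, so no certificate f.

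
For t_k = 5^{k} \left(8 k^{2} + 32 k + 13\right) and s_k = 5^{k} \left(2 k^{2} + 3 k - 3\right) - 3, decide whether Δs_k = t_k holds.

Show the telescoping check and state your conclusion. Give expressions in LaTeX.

s_(k+1) = 5**(k + 1)*(3*k + 2*(k + 1)**2) - 3
s_(k+1) − s_k = 5**k*(8*k**2 + 32*k + 13)
(s_(k+1) − s_k) − t_k = 0

valid; difference matches t_k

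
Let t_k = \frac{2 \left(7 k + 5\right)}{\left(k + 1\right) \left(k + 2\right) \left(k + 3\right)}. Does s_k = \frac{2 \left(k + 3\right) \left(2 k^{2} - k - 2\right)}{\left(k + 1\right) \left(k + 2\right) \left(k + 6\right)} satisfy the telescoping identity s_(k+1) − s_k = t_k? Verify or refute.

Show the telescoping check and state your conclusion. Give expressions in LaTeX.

Invalid: residual \frac{12 \left(k^{3} - k^{2} - 26 k - 18\right)}{k^{5} + 19 k^{4} + 131 k^{3} + 401 k^{2} + 540 k + 252} ≠ 0.

s_(k+1) = -2*(k + 4)*(k - 2*(k + 1)**2 + 3)/((k + 2)*(k + 3)*(k + 7))
s_(k+1) − s_k = 2*(13*k**3 + 90*k**2 + 203*k + 102)/(k**5 + 19*k**4 + 131*k**3 + 401*k**2 + 540*k + 252)
(s_(k+1) − s_k) − t_k = 12*(k**3 - k**2 - 26*k - 18)/(k**5 + 19*k**4 + 131*k**3 + 401*k**2 + 540*k + 252)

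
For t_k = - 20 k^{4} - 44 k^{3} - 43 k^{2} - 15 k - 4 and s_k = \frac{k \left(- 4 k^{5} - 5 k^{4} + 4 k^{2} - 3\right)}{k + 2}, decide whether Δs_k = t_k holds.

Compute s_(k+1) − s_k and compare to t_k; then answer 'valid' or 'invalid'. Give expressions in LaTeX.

s_(k+1) = -(k + 1)*(4*(k + 1)**5 + 5*(k + 1)**4 - 4*(k + 1)**2 + 3)/(k + 3)
s_(k+1) − s_k = (-20*k**6 - 128*k**5 - 300*k**4 - 362*k**3 - 233*k**2 - 79*k - 16)/(k**2 + 5*k + 6)
(s_(k+1) − s_k) − t_k = (16*k**5 + 83*k**4 + 132*k**3 + 104*k**2 + 31*k + 8)/(k**2 + 5*k + 6)

Invalid: residual \frac{16 k^{5} + 83 k^{4} + 132 k^{3} + 104 k^{2} + 31 k + 8}{k^{2} + 5 k + 6} ≠ 0.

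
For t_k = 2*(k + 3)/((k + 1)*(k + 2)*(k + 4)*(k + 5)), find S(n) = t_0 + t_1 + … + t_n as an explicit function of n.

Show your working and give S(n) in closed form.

The ratio is (k + 1)*(k + 4)**2/((k + 3)**2*(k + 6)).
Normal form (A,B,C) = (k + 1, k + 6, k**2 + 6*k + 9).
Set up (k + 1)·f(k+1) − (k + 5)·f(k) − (k**2 + 6*k + 9) = 0.
Bound: deg f ≤ 4.
Coefficient equations give f(k) = k*(k + 2)*(k + 3)*(k + 5)/8.
Certificate R = B(k−1)f/C = k*(k + 2)*(k + 5)**2/(8*(k + 3)) gives s_k = k*(k + 5)/(4*(k**2 + 5*k + 4)).
s_(k+1) − s_k = 2*(k + 3)/(k**4 + 12*k**3 + 49*k**2 + 78*k + 40) = t_k.
s_(n+1) = (n**2 + 7*n + 6)/(4*(n**2 + 7*n + 10)) and s_(0) = 0, so S(n) = (n**2 + 7*n + 6)/(4*(n**2 + 7*n + 10)).

S(n) = (n**2 + 7*n + 6)/(4*(n**2 + 7*n + 10))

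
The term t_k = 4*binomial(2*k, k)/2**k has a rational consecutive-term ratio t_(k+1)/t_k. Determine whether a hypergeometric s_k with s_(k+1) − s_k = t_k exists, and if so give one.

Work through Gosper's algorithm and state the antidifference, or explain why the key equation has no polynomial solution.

Step 1: r(k) = (2*k + 1)/(k + 1).
Normal form (A,B,C) = (2*k + 1, k + 1, 1).
Need (2*k + 1)·f(k+1) − (k)·f(k) = 1.
deg f ≤ -1 (via 1,1,0).
d = -1 < 0 ⇒ no nonzero polynomial f; not summable.

not Gosper-summable; s_k does not exist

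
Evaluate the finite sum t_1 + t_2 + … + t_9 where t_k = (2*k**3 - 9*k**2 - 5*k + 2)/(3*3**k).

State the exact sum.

t_(k+1)/t_k = (2*k**3 - 3*k**2 - 17*k - 10)/(3*(2*k**3 - 9*k**2 - 5*k + 2)).
Factor: A=1/3; B=1; C=k**3 - 9*k**2/2 - 5*k/2 + 1.
f must satisfy (1/3)·f(k+1) − (1)·f(k) = k**3 - 9*k**2/2 - 5*k/2 + 1.
Bound: deg f ≤ 3.
Match coefficients ⇒ f(k) = -3*(k**3 - 3*k**2 - 4*k - 2)/2.
Certificate R = B(k−1)f/C = -3*(k**3 - 3*k**2 - 4*k - 2)/(2*k**3 - 9*k**2 - 5*k + 2) gives s_k = (-k**3 + 3*k**2 + 4*k + 2)/3**k.
Check: Δs_k = (2*k**3 - 9*k**2 - 5*k + 2)/(3*3**k). ✓
Telescoping: Σ = s_(10) − s_(1) = -658/59049 − (8/3) = -158122/59049.

Σ = -158122/59049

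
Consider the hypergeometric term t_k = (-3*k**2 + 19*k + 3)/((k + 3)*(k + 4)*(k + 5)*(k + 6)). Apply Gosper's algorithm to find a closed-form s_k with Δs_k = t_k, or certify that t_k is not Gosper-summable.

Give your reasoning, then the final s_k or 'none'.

s_k = k*(-k**2 + 48*k - 27)/(20*(k + 3)*(k + 4)*(k + 5))

Ratio r(k) = (k + 3)*(19*k - 3*(k + 1)**2 + 22)/((k + 7)*(-3*k**2 + 19*k + 3)).
Factor: A=k + 3; B=k + 7; C=k**2 - 19*k/3 - 1.
Key eq: (k + 3)·f(k+1) = (k + 6)·f(k) + (k**2 - 19*k/3 - 1).
Bound: deg f ≤ 3.
Coefficient equations give f(k) = k*(k**2 - 48*k + 27)/60.
Certificate R = B(k−1)f/C = k*(k + 6)*(k**2 - 48*k + 27)/(20*(3*k**2 - 19*k - 3)) gives s_k = k*(-k**2 + 48*k - 27)/(20*(k + 3)*(k + 4)*(k + 5)).
Verify: (-3*k**2 + 19*k + 3)/(k**4 + 18*k**3 + 119*k**2 + 342*k + 360) matches t_k.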